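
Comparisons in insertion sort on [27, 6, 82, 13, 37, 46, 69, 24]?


Algorithm: insertion sort
Input: [27, 6, 82, 13, 37, 46, 69, 24]
Sorted: [6, 13, 24, 27, 37, 46, 69, 82]

17


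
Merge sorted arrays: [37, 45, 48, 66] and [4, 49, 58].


Take 4 from B
Take 37 from A
Take 45 from A
Take 48 from A
Take 49 from B
Take 58 from B

Merged: [4, 37, 45, 48, 49, 58, 66]


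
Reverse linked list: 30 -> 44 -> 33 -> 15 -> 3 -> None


Step 1: curr=30, set curr.next=prev(None) | reversed so far: 30
Step 2: curr=44, set curr.next=prev(30) | reversed so far: 44 -> 30
Step 3: curr=33, set curr.next=prev(44) | reversed so far: 33 -> 44 -> 30
Step 4: curr=15, set curr.next=prev(33) | reversed so far: 15 -> 33 -> 44 -> 30
Step 5: curr=3, set curr.next=prev(15) | reversed so far: 3 -> 15 -> 33 -> 44 -> 30

3 -> 15 -> 33 -> 44 -> 30 -> None


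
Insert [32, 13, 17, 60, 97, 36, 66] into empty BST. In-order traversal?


Insert 32: root
Insert 13: L from 32
Insert 17: L from 32 -> R from 13
Insert 60: R from 32
Insert 97: R from 32 -> R from 60
Insert 36: R from 32 -> L from 60
Insert 66: R from 32 -> R from 60 -> L from 97

In-order: [13, 17, 32, 36, 60, 66, 97]


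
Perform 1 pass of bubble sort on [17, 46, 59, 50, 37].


Initial: [17, 46, 59, 50, 37]
Pass 1: [17, 46, 50, 37, 59] (2 swaps)

After 1 pass: [17, 46, 50, 37, 59]


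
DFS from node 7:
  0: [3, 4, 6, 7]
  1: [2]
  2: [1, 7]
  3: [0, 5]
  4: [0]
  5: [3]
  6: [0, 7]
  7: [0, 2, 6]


Visit 7, push [6, 2, 0]
Visit 0, push [6, 4, 3]
Visit 3, push [5]
Visit 5, push []
Visit 4, push []
Visit 6, push []
Visit 2, push [1]
Visit 1, push []

DFS order: [7, 0, 3, 5, 4, 6, 2, 1]


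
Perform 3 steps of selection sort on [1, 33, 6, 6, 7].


Initial: [1, 33, 6, 6, 7]
Step 1: min=1 at 0
  Swap: [1, 33, 6, 6, 7]
Step 2: min=6 at 2
  Swap: [1, 6, 33, 6, 7]
Step 3: min=6 at 3
  Swap: [1, 6, 6, 33, 7]

After 3 steps: [1, 6, 6, 33, 7]


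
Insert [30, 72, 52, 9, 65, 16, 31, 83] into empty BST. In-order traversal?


Insert 30: root
Insert 72: R from 30
Insert 52: R from 30 -> L from 72
Insert 9: L from 30
Insert 65: R from 30 -> L from 72 -> R from 52
Insert 16: L from 30 -> R from 9
Insert 31: R from 30 -> L from 72 -> L from 52
Insert 83: R from 30 -> R from 72

In-order: [9, 16, 30, 31, 52, 65, 72, 83]


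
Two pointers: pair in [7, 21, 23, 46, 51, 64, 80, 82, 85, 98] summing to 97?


lo=0(7)+hi=9(98)=105
lo=0(7)+hi=8(85)=92
lo=1(21)+hi=8(85)=106
lo=1(21)+hi=7(82)=103
lo=1(21)+hi=6(80)=101
lo=1(21)+hi=5(64)=85
lo=2(23)+hi=5(64)=87
lo=3(46)+hi=5(64)=110
lo=3(46)+hi=4(51)=97

Yes: 46+51=97


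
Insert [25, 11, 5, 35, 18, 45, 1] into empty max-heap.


Insert 25: [25]
Insert 11: [25, 11]
Insert 5: [25, 11, 5]
Insert 35: [35, 25, 5, 11]
Insert 18: [35, 25, 5, 11, 18]
Insert 45: [45, 25, 35, 11, 18, 5]
Insert 1: [45, 25, 35, 11, 18, 5, 1]

Final heap: [45, 25, 35, 11, 18, 5, 1]


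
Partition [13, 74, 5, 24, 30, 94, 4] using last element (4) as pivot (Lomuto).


Pivot: 4
Place pivot at 0: [4, 74, 5, 24, 30, 94, 13]

Partitioned: [4, 74, 5, 24, 30, 94, 13]


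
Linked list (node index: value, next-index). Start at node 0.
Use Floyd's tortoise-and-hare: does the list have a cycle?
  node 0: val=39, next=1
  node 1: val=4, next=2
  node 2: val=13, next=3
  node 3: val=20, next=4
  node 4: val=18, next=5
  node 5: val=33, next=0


Floyd's tortoise (slow, +1) and hare (fast, +2):
  init: slow=0, fast=0
  step 1: slow=1, fast=2
  step 2: slow=2, fast=4
  step 3: slow=3, fast=0
  step 4: slow=4, fast=2
  step 5: slow=5, fast=4
  step 6: slow=0, fast=0
  slow == fast at node 0: cycle detected

Cycle: yes


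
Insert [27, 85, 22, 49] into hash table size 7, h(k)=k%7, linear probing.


Insert 27: h=6 -> slot 6
Insert 85: h=1 -> slot 1
Insert 22: h=1, 1 probes -> slot 2
Insert 49: h=0 -> slot 0

Table: [49, 85, 22, None, None, None, 27]


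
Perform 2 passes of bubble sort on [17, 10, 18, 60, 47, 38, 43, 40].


Initial: [17, 10, 18, 60, 47, 38, 43, 40]
Pass 1: [10, 17, 18, 47, 38, 43, 40, 60] (5 swaps)
Pass 2: [10, 17, 18, 38, 43, 40, 47, 60] (3 swaps)

After 2 passes: [10, 17, 18, 38, 43, 40, 47, 60]


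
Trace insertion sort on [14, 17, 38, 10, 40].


Initial: [14, 17, 38, 10, 40]
Insert 17: [14, 17, 38, 10, 40]
Insert 38: [14, 17, 38, 10, 40]
Insert 10: [10, 14, 17, 38, 40]
Insert 40: [10, 14, 17, 38, 40]

Sorted: [10, 14, 17, 38, 40]


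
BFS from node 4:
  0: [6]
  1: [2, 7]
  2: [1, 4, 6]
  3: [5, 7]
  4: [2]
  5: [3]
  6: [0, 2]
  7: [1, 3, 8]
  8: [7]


Visit 4, enqueue [2]
Visit 2, enqueue [1, 6]
Visit 1, enqueue [7]
Visit 6, enqueue [0]
Visit 7, enqueue [3, 8]
Visit 0, enqueue []
Visit 3, enqueue [5]
Visit 8, enqueue []
Visit 5, enqueue []

BFS order: [4, 2, 1, 6, 7, 0, 3, 8, 5]


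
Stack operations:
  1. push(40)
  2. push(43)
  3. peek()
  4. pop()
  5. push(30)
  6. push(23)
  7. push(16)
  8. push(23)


push(40) -> [40]
push(43) -> [40, 43]
peek()->43
pop()->43, [40]
push(30) -> [40, 30]
push(23) -> [40, 30, 23]
push(16) -> [40, 30, 23, 16]
push(23) -> [40, 30, 23, 16, 23]

Final stack: [40, 30, 23, 16, 23]


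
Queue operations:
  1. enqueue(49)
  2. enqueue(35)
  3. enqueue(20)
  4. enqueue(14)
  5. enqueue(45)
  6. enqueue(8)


enqueue(49) -> [49]
enqueue(35) -> [49, 35]
enqueue(20) -> [49, 35, 20]
enqueue(14) -> [49, 35, 20, 14]
enqueue(45) -> [49, 35, 20, 14, 45]
enqueue(8) -> [49, 35, 20, 14, 45, 8]

Final queue: [49, 35, 20, 14, 45, 8]


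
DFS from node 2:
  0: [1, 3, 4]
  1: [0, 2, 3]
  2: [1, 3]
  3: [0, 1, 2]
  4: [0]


Visit 2, push [3, 1]
Visit 1, push [3, 0]
Visit 0, push [4, 3]
Visit 3, push []
Visit 4, push []

DFS order: [2, 1, 0, 3, 4]


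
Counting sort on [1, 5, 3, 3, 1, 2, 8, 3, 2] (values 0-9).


Input: [1, 5, 3, 3, 1, 2, 8, 3, 2]
Counts: [0, 2, 2, 3, 0, 1, 0, 0, 1, 0]

Sorted: [1, 1, 2, 2, 3, 3, 3, 5, 8]


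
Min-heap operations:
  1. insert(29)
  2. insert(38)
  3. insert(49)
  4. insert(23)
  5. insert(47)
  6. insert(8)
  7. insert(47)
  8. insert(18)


insert(29) -> [29]
insert(38) -> [29, 38]
insert(49) -> [29, 38, 49]
insert(23) -> [23, 29, 49, 38]
insert(47) -> [23, 29, 49, 38, 47]
insert(8) -> [8, 29, 23, 38, 47, 49]
insert(47) -> [8, 29, 23, 38, 47, 49, 47]
insert(18) -> [8, 18, 23, 29, 47, 49, 47, 38]

Final heap: [8, 18, 23, 29, 47, 49, 47, 38]


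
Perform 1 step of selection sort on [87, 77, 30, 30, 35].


Initial: [87, 77, 30, 30, 35]
Step 1: min=30 at 2
  Swap: [30, 77, 87, 30, 35]

After 1 step: [30, 77, 87, 30, 35]


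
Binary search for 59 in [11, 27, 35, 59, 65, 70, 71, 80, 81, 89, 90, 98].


Step 1: lo=0, hi=11, mid=5, val=70
Step 2: lo=0, hi=4, mid=2, val=35
Step 3: lo=3, hi=4, mid=3, val=59

Found at index 3


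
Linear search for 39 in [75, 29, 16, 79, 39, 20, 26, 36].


i=0: 75!=39
i=1: 29!=39
i=2: 16!=39
i=3: 79!=39
i=4: 39==39 found!

Found at 4, 5 comps


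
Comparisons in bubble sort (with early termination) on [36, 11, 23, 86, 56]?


Algorithm: bubble sort (with early termination)
Input: [36, 11, 23, 86, 56]
Sorted: [11, 23, 36, 56, 86]

7


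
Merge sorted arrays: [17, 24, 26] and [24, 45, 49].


Take 17 from A
Take 24 from A
Take 24 from B
Take 26 from A

Merged: [17, 24, 24, 26, 45, 49]


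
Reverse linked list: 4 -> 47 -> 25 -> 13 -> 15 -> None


Step 1: curr=4, set curr.next=prev(None) | reversed so far: 4
Step 2: curr=47, set curr.next=prev(4) | reversed so far: 47 -> 4
Step 3: curr=25, set curr.next=prev(47) | reversed so far: 25 -> 47 -> 4
Step 4: curr=13, set curr.next=prev(25) | reversed so far: 13 -> 25 -> 47 -> 4
Step 5: curr=15, set curr.next=prev(13) | reversed so far: 15 -> 13 -> 25 -> 47 -> 4

15 -> 13 -> 25 -> 47 -> 4 -> None


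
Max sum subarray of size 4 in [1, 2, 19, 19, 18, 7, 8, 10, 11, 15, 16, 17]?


[0:4]: 41
[1:5]: 58
[2:6]: 63
[3:7]: 52
[4:8]: 43
[5:9]: 36
[6:10]: 44
[7:11]: 52
[8:12]: 59

Max: 63 at [2:6]


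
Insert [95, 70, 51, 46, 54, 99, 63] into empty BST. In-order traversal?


Insert 95: root
Insert 70: L from 95
Insert 51: L from 95 -> L from 70
Insert 46: L from 95 -> L from 70 -> L from 51
Insert 54: L from 95 -> L from 70 -> R from 51
Insert 99: R from 95
Insert 63: L from 95 -> L from 70 -> R from 51 -> R from 54

In-order: [46, 51, 54, 63, 70, 95, 99]


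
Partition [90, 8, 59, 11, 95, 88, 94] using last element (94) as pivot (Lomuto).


Pivot: 94
  90 <= 94: advance i (no swap)
  8 <= 94: advance i (no swap)
  59 <= 94: advance i (no swap)
  11 <= 94: advance i (no swap)
  88 <= 94: swap -> [90, 8, 59, 11, 88, 95, 94]
Place pivot at 5: [90, 8, 59, 11, 88, 94, 95]

Partitioned: [90, 8, 59, 11, 88, 94, 95]


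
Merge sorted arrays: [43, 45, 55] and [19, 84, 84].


Take 19 from B
Take 43 from A
Take 45 from A
Take 55 from A

Merged: [19, 43, 45, 55, 84, 84]


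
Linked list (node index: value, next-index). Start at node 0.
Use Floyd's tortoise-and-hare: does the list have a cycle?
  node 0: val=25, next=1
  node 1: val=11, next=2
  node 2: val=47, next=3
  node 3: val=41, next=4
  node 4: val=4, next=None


Floyd's tortoise (slow, +1) and hare (fast, +2):
  init: slow=0, fast=0
  step 1: slow=1, fast=2
  step 2: slow=2, fast=4
  step 3: fast -> None, no cycle

Cycle: no


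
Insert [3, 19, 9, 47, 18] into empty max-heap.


Insert 3: [3]
Insert 19: [19, 3]
Insert 9: [19, 3, 9]
Insert 47: [47, 19, 9, 3]
Insert 18: [47, 19, 9, 3, 18]

Final heap: [47, 19, 9, 3, 18]


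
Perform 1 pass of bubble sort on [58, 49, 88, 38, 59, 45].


Initial: [58, 49, 88, 38, 59, 45]
Pass 1: [49, 58, 38, 59, 45, 88] (4 swaps)

After 1 pass: [49, 58, 38, 59, 45, 88]


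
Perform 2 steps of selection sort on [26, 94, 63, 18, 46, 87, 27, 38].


Initial: [26, 94, 63, 18, 46, 87, 27, 38]
Step 1: min=18 at 3
  Swap: [18, 94, 63, 26, 46, 87, 27, 38]
Step 2: min=26 at 3
  Swap: [18, 26, 63, 94, 46, 87, 27, 38]

After 2 steps: [18, 26, 63, 94, 46, 87, 27, 38]


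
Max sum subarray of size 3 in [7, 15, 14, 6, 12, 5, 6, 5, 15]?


[0:3]: 36
[1:4]: 35
[2:5]: 32
[3:6]: 23
[4:7]: 23
[5:8]: 16
[6:9]: 26

Max: 36 at [0:3]


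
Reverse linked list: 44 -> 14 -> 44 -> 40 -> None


Step 1: curr=44, set curr.next=prev(None) | reversed so far: 44
Step 2: curr=14, set curr.next=prev(44) | reversed so far: 14 -> 44
Step 3: curr=44, set curr.next=prev(14) | reversed so far: 44 -> 14 -> 44
Step 4: curr=40, set curr.next=prev(44) | reversed so far: 40 -> 44 -> 14 -> 44

40 -> 44 -> 14 -> 44 -> None


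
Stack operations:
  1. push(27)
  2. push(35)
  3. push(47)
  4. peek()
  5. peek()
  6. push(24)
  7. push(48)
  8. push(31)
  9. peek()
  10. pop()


push(27) -> [27]
push(35) -> [27, 35]
push(47) -> [27, 35, 47]
peek()->47
peek()->47
push(24) -> [27, 35, 47, 24]
push(48) -> [27, 35, 47, 24, 48]
push(31) -> [27, 35, 47, 24, 48, 31]
peek()->31
pop()->31, [27, 35, 47, 24, 48]

Final stack: [27, 35, 47, 24, 48]


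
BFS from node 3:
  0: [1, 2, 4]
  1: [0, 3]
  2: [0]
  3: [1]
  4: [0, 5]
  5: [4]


Visit 3, enqueue [1]
Visit 1, enqueue [0]
Visit 0, enqueue [2, 4]
Visit 2, enqueue []
Visit 4, enqueue [5]
Visit 5, enqueue []

BFS order: [3, 1, 0, 2, 4, 5]


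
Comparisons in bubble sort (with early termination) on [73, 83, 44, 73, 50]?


Algorithm: bubble sort (with early termination)
Input: [73, 83, 44, 73, 50]
Sorted: [44, 50, 73, 73, 83]

10


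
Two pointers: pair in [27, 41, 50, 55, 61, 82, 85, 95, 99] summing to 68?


lo=0(27)+hi=8(99)=126
lo=0(27)+hi=7(95)=122
lo=0(27)+hi=6(85)=112
lo=0(27)+hi=5(82)=109
lo=0(27)+hi=4(61)=88
lo=0(27)+hi=3(55)=82
lo=0(27)+hi=2(50)=77
lo=0(27)+hi=1(41)=68

Yes: 27+41=68


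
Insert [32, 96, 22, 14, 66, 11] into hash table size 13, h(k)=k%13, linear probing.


Insert 32: h=6 -> slot 6
Insert 96: h=5 -> slot 5
Insert 22: h=9 -> slot 9
Insert 14: h=1 -> slot 1
Insert 66: h=1, 1 probes -> slot 2
Insert 11: h=11 -> slot 11

Table: [None, 14, 66, None, None, 96, 32, None, None, 22, None, 11, None]


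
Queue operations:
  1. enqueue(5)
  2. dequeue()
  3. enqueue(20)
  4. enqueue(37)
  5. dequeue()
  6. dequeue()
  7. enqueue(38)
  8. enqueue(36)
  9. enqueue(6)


enqueue(5) -> [5]
dequeue()->5, []
enqueue(20) -> [20]
enqueue(37) -> [20, 37]
dequeue()->20, [37]
dequeue()->37, []
enqueue(38) -> [38]
enqueue(36) -> [38, 36]
enqueue(6) -> [38, 36, 6]

Final queue: [38, 36, 6]


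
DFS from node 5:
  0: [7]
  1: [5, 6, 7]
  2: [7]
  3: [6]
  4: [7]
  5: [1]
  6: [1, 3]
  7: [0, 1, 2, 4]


Visit 5, push [1]
Visit 1, push [7, 6]
Visit 6, push [3]
Visit 3, push []
Visit 7, push [4, 2, 0]
Visit 0, push []
Visit 2, push []
Visit 4, push []

DFS order: [5, 1, 6, 3, 7, 0, 2, 4]


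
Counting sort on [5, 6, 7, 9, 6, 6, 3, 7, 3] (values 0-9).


Input: [5, 6, 7, 9, 6, 6, 3, 7, 3]
Counts: [0, 0, 0, 2, 0, 1, 3, 2, 0, 1]

Sorted: [3, 3, 5, 6, 6, 6, 7, 7, 9]


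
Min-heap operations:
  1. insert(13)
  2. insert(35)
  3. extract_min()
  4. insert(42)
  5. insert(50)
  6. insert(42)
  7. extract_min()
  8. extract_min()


insert(13) -> [13]
insert(35) -> [13, 35]
extract_min()->13, [35]
insert(42) -> [35, 42]
insert(50) -> [35, 42, 50]
insert(42) -> [35, 42, 50, 42]
extract_min()->35, [42, 42, 50]
extract_min()->42, [42, 50]

Final heap: [42, 50]


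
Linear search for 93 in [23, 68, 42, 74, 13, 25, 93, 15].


i=0: 23!=93
i=1: 68!=93
i=2: 42!=93
i=3: 74!=93
i=4: 13!=93
i=5: 25!=93
i=6: 93==93 found!

Found at 6, 7 comps


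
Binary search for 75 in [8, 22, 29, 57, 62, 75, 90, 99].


Step 1: lo=0, hi=7, mid=3, val=57
Step 2: lo=4, hi=7, mid=5, val=75

Found at index 5


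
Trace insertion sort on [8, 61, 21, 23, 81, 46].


Initial: [8, 61, 21, 23, 81, 46]
Insert 61: [8, 61, 21, 23, 81, 46]
Insert 21: [8, 21, 61, 23, 81, 46]
Insert 23: [8, 21, 23, 61, 81, 46]
Insert 81: [8, 21, 23, 61, 81, 46]
Insert 46: [8, 21, 23, 46, 61, 81]

Sorted: [8, 21, 23, 46, 61, 81]


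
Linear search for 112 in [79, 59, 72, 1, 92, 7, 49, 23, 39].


i=0: 79!=112
i=1: 59!=112
i=2: 72!=112
i=3: 1!=112
i=4: 92!=112
i=5: 7!=112
i=6: 49!=112
i=7: 23!=112
i=8: 39!=112

Not found, 9 comps


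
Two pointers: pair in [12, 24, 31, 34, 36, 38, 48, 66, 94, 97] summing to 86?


lo=0(12)+hi=9(97)=109
lo=0(12)+hi=8(94)=106
lo=0(12)+hi=7(66)=78
lo=1(24)+hi=7(66)=90
lo=1(24)+hi=6(48)=72
lo=2(31)+hi=6(48)=79
lo=3(34)+hi=6(48)=82
lo=4(36)+hi=6(48)=84
lo=5(38)+hi=6(48)=86

Yes: 38+48=86


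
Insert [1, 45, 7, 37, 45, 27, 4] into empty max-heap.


Insert 1: [1]
Insert 45: [45, 1]
Insert 7: [45, 1, 7]
Insert 37: [45, 37, 7, 1]
Insert 45: [45, 45, 7, 1, 37]
Insert 27: [45, 45, 27, 1, 37, 7]
Insert 4: [45, 45, 27, 1, 37, 7, 4]

Final heap: [45, 45, 27, 1, 37, 7, 4]


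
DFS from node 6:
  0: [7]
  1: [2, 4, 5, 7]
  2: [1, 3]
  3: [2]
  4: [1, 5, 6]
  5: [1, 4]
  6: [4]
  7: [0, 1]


Visit 6, push [4]
Visit 4, push [5, 1]
Visit 1, push [7, 5, 2]
Visit 2, push [3]
Visit 3, push []
Visit 5, push []
Visit 7, push [0]
Visit 0, push []

DFS order: [6, 4, 1, 2, 3, 5, 7, 0]


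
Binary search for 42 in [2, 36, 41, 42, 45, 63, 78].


Step 1: lo=0, hi=6, mid=3, val=42

Found at index 3


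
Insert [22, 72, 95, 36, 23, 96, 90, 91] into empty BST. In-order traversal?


Insert 22: root
Insert 72: R from 22
Insert 95: R from 22 -> R from 72
Insert 36: R from 22 -> L from 72
Insert 23: R from 22 -> L from 72 -> L from 36
Insert 96: R from 22 -> R from 72 -> R from 95
Insert 90: R from 22 -> R from 72 -> L from 95
Insert 91: R from 22 -> R from 72 -> L from 95 -> R from 90

In-order: [22, 23, 36, 72, 90, 91, 95, 96]


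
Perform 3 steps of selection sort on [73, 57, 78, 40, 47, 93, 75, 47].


Initial: [73, 57, 78, 40, 47, 93, 75, 47]
Step 1: min=40 at 3
  Swap: [40, 57, 78, 73, 47, 93, 75, 47]
Step 2: min=47 at 4
  Swap: [40, 47, 78, 73, 57, 93, 75, 47]
Step 3: min=47 at 7
  Swap: [40, 47, 47, 73, 57, 93, 75, 78]

After 3 steps: [40, 47, 47, 73, 57, 93, 75, 78]


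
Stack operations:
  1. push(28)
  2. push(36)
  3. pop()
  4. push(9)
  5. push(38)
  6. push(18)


push(28) -> [28]
push(36) -> [28, 36]
pop()->36, [28]
push(9) -> [28, 9]
push(38) -> [28, 9, 38]
push(18) -> [28, 9, 38, 18]

Final stack: [28, 9, 38, 18]


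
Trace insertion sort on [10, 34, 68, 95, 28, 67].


Initial: [10, 34, 68, 95, 28, 67]
Insert 34: [10, 34, 68, 95, 28, 67]
Insert 68: [10, 34, 68, 95, 28, 67]
Insert 95: [10, 34, 68, 95, 28, 67]
Insert 28: [10, 28, 34, 68, 95, 67]
Insert 67: [10, 28, 34, 67, 68, 95]

Sorted: [10, 28, 34, 67, 68, 95]


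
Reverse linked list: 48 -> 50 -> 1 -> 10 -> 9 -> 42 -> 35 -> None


Step 1: curr=48, set curr.next=prev(None) | reversed so far: 48
Step 2: curr=50, set curr.next=prev(48) | reversed so far: 50 -> 48
Step 3: curr=1, set curr.next=prev(50) | reversed so far: 1 -> 50 -> 48
Step 4: curr=10, set curr.next=prev(1) | reversed so far: 10 -> 1 -> 50 -> 48
Step 5: curr=9, set curr.next=prev(10) | reversed so far: 9 -> 10 -> 1 -> 50 -> 48
Step 6: curr=42, set curr.next=prev(9) | reversed so far: 42 -> 9 -> 10 -> 1 -> 50 -> 48
Step 7: curr=35, set curr.next=prev(42) | reversed so far: 35 -> 42 -> 9 -> 10 -> 1 -> 50 -> 48

35 -> 42 -> 9 -> 10 -> 1 -> 50 -> 48 -> None


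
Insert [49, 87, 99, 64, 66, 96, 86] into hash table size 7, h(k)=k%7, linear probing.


Insert 49: h=0 -> slot 0
Insert 87: h=3 -> slot 3
Insert 99: h=1 -> slot 1
Insert 64: h=1, 1 probes -> slot 2
Insert 66: h=3, 1 probes -> slot 4
Insert 96: h=5 -> slot 5
Insert 86: h=2, 4 probes -> slot 6

Table: [49, 99, 64, 87, 66, 96, 86]


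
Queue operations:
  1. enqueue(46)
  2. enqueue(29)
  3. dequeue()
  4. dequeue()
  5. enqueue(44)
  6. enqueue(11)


enqueue(46) -> [46]
enqueue(29) -> [46, 29]
dequeue()->46, [29]
dequeue()->29, []
enqueue(44) -> [44]
enqueue(11) -> [44, 11]

Final queue: [44, 11]


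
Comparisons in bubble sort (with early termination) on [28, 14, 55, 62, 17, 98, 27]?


Algorithm: bubble sort (with early termination)
Input: [28, 14, 55, 62, 17, 98, 27]
Sorted: [14, 17, 27, 28, 55, 62, 98]

20


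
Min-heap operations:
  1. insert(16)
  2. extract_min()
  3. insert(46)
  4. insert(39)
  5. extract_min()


insert(16) -> [16]
extract_min()->16, []
insert(46) -> [46]
insert(39) -> [39, 46]
extract_min()->39, [46]

Final heap: [46]


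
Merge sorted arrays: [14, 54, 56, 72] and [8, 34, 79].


Take 8 from B
Take 14 from A
Take 34 from B
Take 54 from A
Take 56 from A
Take 72 from A

Merged: [8, 14, 34, 54, 56, 72, 79]


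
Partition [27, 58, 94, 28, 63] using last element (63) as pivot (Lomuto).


Pivot: 63
  27 <= 63: advance i (no swap)
  58 <= 63: advance i (no swap)
  28 <= 63: swap -> [27, 58, 28, 94, 63]
Place pivot at 3: [27, 58, 28, 63, 94]

Partitioned: [27, 58, 28, 63, 94]


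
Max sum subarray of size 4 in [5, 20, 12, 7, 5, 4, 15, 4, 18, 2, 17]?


[0:4]: 44
[1:5]: 44
[2:6]: 28
[3:7]: 31
[4:8]: 28
[5:9]: 41
[6:10]: 39
[7:11]: 41

Max: 44 at [0:4]


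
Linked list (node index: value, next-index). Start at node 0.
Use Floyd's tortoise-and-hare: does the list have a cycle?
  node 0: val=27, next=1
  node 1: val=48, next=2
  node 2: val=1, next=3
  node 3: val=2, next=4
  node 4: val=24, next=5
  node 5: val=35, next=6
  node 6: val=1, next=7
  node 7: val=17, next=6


Floyd's tortoise (slow, +1) and hare (fast, +2):
  init: slow=0, fast=0
  step 1: slow=1, fast=2
  step 2: slow=2, fast=4
  step 3: slow=3, fast=6
  step 4: slow=4, fast=6
  step 5: slow=5, fast=6
  step 6: slow=6, fast=6
  slow == fast at node 6: cycle detected

Cycle: yes


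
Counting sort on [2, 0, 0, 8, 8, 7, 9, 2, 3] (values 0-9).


Input: [2, 0, 0, 8, 8, 7, 9, 2, 3]
Counts: [2, 0, 2, 1, 0, 0, 0, 1, 2, 1]

Sorted: [0, 0, 2, 2, 3, 7, 8, 8, 9]


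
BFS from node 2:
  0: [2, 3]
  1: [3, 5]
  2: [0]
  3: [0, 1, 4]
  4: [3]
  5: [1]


Visit 2, enqueue [0]
Visit 0, enqueue [3]
Visit 3, enqueue [1, 4]
Visit 1, enqueue [5]
Visit 4, enqueue []
Visit 5, enqueue []

BFS order: [2, 0, 3, 1, 4, 5]


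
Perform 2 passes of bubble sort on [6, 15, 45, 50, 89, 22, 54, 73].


Initial: [6, 15, 45, 50, 89, 22, 54, 73]
Pass 1: [6, 15, 45, 50, 22, 54, 73, 89] (3 swaps)
Pass 2: [6, 15, 45, 22, 50, 54, 73, 89] (1 swaps)

After 2 passes: [6, 15, 45, 22, 50, 54, 73, 89]


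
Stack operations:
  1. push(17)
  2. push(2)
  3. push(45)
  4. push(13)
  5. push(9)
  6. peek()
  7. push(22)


push(17) -> [17]
push(2) -> [17, 2]
push(45) -> [17, 2, 45]
push(13) -> [17, 2, 45, 13]
push(9) -> [17, 2, 45, 13, 9]
peek()->9
push(22) -> [17, 2, 45, 13, 9, 22]

Final stack: [17, 2, 45, 13, 9, 22]


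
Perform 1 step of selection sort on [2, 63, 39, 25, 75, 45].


Initial: [2, 63, 39, 25, 75, 45]
Step 1: min=2 at 0
  Swap: [2, 63, 39, 25, 75, 45]

After 1 step: [2, 63, 39, 25, 75, 45]


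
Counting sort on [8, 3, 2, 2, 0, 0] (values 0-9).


Input: [8, 3, 2, 2, 0, 0]
Counts: [2, 0, 2, 1, 0, 0, 0, 0, 1, 0]

Sorted: [0, 0, 2, 2, 3, 8]


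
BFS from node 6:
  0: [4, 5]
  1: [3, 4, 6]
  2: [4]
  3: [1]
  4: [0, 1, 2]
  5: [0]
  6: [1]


Visit 6, enqueue [1]
Visit 1, enqueue [3, 4]
Visit 3, enqueue []
Visit 4, enqueue [0, 2]
Visit 0, enqueue [5]
Visit 2, enqueue []
Visit 5, enqueue []

BFS order: [6, 1, 3, 4, 0, 2, 5]


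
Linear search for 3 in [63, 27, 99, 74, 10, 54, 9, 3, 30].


i=0: 63!=3
i=1: 27!=3
i=2: 99!=3
i=3: 74!=3
i=4: 10!=3
i=5: 54!=3
i=6: 9!=3
i=7: 3==3 found!

Found at 7, 8 comps


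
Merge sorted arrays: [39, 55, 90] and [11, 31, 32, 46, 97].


Take 11 from B
Take 31 from B
Take 32 from B
Take 39 from A
Take 46 from B
Take 55 from A
Take 90 from A

Merged: [11, 31, 32, 39, 46, 55, 90, 97]


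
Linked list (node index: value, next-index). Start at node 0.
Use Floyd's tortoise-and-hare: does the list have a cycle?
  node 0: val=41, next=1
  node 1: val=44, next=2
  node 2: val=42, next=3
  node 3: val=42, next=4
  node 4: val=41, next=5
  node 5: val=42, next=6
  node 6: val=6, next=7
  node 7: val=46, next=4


Floyd's tortoise (slow, +1) and hare (fast, +2):
  init: slow=0, fast=0
  step 1: slow=1, fast=2
  step 2: slow=2, fast=4
  step 3: slow=3, fast=6
  step 4: slow=4, fast=4
  slow == fast at node 4: cycle detected

Cycle: yes


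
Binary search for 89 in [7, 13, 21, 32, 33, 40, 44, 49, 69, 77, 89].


Step 1: lo=0, hi=10, mid=5, val=40
Step 2: lo=6, hi=10, mid=8, val=69
Step 3: lo=9, hi=10, mid=9, val=77
Step 4: lo=10, hi=10, mid=10, val=89

Found at index 10


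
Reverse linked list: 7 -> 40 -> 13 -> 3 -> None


Step 1: curr=7, set curr.next=prev(None) | reversed so far: 7
Step 2: curr=40, set curr.next=prev(7) | reversed so far: 40 -> 7
Step 3: curr=13, set curr.next=prev(40) | reversed so far: 13 -> 40 -> 7
Step 4: curr=3, set curr.next=prev(13) | reversed so far: 3 -> 13 -> 40 -> 7

3 -> 13 -> 40 -> 7 -> None


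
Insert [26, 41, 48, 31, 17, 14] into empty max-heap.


Insert 26: [26]
Insert 41: [41, 26]
Insert 48: [48, 26, 41]
Insert 31: [48, 31, 41, 26]
Insert 17: [48, 31, 41, 26, 17]
Insert 14: [48, 31, 41, 26, 17, 14]

Final heap: [48, 31, 41, 26, 17, 14]


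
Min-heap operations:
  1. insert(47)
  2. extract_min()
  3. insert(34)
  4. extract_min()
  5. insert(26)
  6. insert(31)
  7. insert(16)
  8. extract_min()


insert(47) -> [47]
extract_min()->47, []
insert(34) -> [34]
extract_min()->34, []
insert(26) -> [26]
insert(31) -> [26, 31]
insert(16) -> [16, 31, 26]
extract_min()->16, [26, 31]

Final heap: [26, 31]


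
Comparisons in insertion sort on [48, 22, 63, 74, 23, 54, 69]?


Algorithm: insertion sort
Input: [48, 22, 63, 74, 23, 54, 69]
Sorted: [22, 23, 48, 54, 63, 69, 74]

12


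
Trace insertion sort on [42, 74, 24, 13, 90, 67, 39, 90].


Initial: [42, 74, 24, 13, 90, 67, 39, 90]
Insert 74: [42, 74, 24, 13, 90, 67, 39, 90]
Insert 24: [24, 42, 74, 13, 90, 67, 39, 90]
Insert 13: [13, 24, 42, 74, 90, 67, 39, 90]
Insert 90: [13, 24, 42, 74, 90, 67, 39, 90]
Insert 67: [13, 24, 42, 67, 74, 90, 39, 90]
Insert 39: [13, 24, 39, 42, 67, 74, 90, 90]
Insert 90: [13, 24, 39, 42, 67, 74, 90, 90]

Sorted: [13, 24, 39, 42, 67, 74, 90, 90]


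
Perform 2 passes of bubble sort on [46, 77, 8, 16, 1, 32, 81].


Initial: [46, 77, 8, 16, 1, 32, 81]
Pass 1: [46, 8, 16, 1, 32, 77, 81] (4 swaps)
Pass 2: [8, 16, 1, 32, 46, 77, 81] (4 swaps)

After 2 passes: [8, 16, 1, 32, 46, 77, 81]


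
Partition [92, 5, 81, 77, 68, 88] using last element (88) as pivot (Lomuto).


Pivot: 88
  5 <= 88: swap -> [5, 92, 81, 77, 68, 88]
  81 <= 88: swap -> [5, 81, 92, 77, 68, 88]
  77 <= 88: swap -> [5, 81, 77, 92, 68, 88]
  68 <= 88: swap -> [5, 81, 77, 68, 92, 88]
Place pivot at 4: [5, 81, 77, 68, 88, 92]

Partitioned: [5, 81, 77, 68, 88, 92]


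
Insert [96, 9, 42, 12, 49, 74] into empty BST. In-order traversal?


Insert 96: root
Insert 9: L from 96
Insert 42: L from 96 -> R from 9
Insert 12: L from 96 -> R from 9 -> L from 42
Insert 49: L from 96 -> R from 9 -> R from 42
Insert 74: L from 96 -> R from 9 -> R from 42 -> R from 49

In-order: [9, 12, 42, 49, 74, 96]


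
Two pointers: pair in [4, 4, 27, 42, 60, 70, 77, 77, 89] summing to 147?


lo=0(4)+hi=8(89)=93
lo=1(4)+hi=8(89)=93
lo=2(27)+hi=8(89)=116
lo=3(42)+hi=8(89)=131
lo=4(60)+hi=8(89)=149
lo=4(60)+hi=7(77)=137
lo=5(70)+hi=7(77)=147

Yes: 70+77=147


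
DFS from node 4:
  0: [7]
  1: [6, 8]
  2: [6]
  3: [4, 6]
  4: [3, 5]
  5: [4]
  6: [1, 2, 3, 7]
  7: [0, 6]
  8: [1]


Visit 4, push [5, 3]
Visit 3, push [6]
Visit 6, push [7, 2, 1]
Visit 1, push [8]
Visit 8, push []
Visit 2, push []
Visit 7, push [0]
Visit 0, push []
Visit 5, push []

DFS order: [4, 3, 6, 1, 8, 2, 7, 0, 5]


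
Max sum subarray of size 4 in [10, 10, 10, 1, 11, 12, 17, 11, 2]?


[0:4]: 31
[1:5]: 32
[2:6]: 34
[3:7]: 41
[4:8]: 51
[5:9]: 42

Max: 51 at [4:8]


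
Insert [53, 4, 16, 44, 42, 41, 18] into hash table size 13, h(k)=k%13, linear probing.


Insert 53: h=1 -> slot 1
Insert 4: h=4 -> slot 4
Insert 16: h=3 -> slot 3
Insert 44: h=5 -> slot 5
Insert 42: h=3, 3 probes -> slot 6
Insert 41: h=2 -> slot 2
Insert 18: h=5, 2 probes -> slot 7

Table: [None, 53, 41, 16, 4, 44, 42, 18, None, None, None, None, None]


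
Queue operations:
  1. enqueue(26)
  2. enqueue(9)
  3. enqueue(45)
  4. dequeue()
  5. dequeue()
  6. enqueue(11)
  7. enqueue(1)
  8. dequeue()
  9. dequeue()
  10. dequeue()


enqueue(26) -> [26]
enqueue(9) -> [26, 9]
enqueue(45) -> [26, 9, 45]
dequeue()->26, [9, 45]
dequeue()->9, [45]
enqueue(11) -> [45, 11]
enqueue(1) -> [45, 11, 1]
dequeue()->45, [11, 1]
dequeue()->11, [1]
dequeue()->1, []

Final queue: []


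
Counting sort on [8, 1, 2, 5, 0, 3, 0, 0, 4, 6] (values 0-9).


Input: [8, 1, 2, 5, 0, 3, 0, 0, 4, 6]
Counts: [3, 1, 1, 1, 1, 1, 1, 0, 1, 0]

Sorted: [0, 0, 0, 1, 2, 3, 4, 5, 6, 8]


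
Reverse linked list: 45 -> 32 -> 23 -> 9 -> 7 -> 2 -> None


Step 1: curr=45, set curr.next=prev(None) | reversed so far: 45
Step 2: curr=32, set curr.next=prev(45) | reversed so far: 32 -> 45
Step 3: curr=23, set curr.next=prev(32) | reversed so far: 23 -> 32 -> 45
Step 4: curr=9, set curr.next=prev(23) | reversed so far: 9 -> 23 -> 32 -> 45
Step 5: curr=7, set curr.next=prev(9) | reversed so far: 7 -> 9 -> 23 -> 32 -> 45
Step 6: curr=2, set curr.next=prev(7) | reversed so far: 2 -> 7 -> 9 -> 23 -> 32 -> 45

2 -> 7 -> 9 -> 23 -> 32 -> 45 -> None


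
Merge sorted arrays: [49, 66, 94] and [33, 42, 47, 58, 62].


Take 33 from B
Take 42 from B
Take 47 from B
Take 49 from A
Take 58 from B
Take 62 from B

Merged: [33, 42, 47, 49, 58, 62, 66, 94]


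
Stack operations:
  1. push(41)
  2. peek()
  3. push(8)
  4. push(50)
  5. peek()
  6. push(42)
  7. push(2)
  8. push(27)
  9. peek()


push(41) -> [41]
peek()->41
push(8) -> [41, 8]
push(50) -> [41, 8, 50]
peek()->50
push(42) -> [41, 8, 50, 42]
push(2) -> [41, 8, 50, 42, 2]
push(27) -> [41, 8, 50, 42, 2, 27]
peek()->27

Final stack: [41, 8, 50, 42, 2, 27]


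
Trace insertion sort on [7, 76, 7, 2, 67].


Initial: [7, 76, 7, 2, 67]
Insert 76: [7, 76, 7, 2, 67]
Insert 7: [7, 7, 76, 2, 67]
Insert 2: [2, 7, 7, 76, 67]
Insert 67: [2, 7, 7, 67, 76]

Sorted: [2, 7, 7, 67, 76]


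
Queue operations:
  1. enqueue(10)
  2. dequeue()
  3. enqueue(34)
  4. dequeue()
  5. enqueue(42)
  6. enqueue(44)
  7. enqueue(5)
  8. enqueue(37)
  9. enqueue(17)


enqueue(10) -> [10]
dequeue()->10, []
enqueue(34) -> [34]
dequeue()->34, []
enqueue(42) -> [42]
enqueue(44) -> [42, 44]
enqueue(5) -> [42, 44, 5]
enqueue(37) -> [42, 44, 5, 37]
enqueue(17) -> [42, 44, 5, 37, 17]

Final queue: [42, 44, 5, 37, 17]


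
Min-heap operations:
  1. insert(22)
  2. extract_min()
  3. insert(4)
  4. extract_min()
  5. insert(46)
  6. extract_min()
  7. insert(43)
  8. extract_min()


insert(22) -> [22]
extract_min()->22, []
insert(4) -> [4]
extract_min()->4, []
insert(46) -> [46]
extract_min()->46, []
insert(43) -> [43]
extract_min()->43, []

Final heap: []


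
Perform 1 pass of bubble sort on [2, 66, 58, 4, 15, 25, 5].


Initial: [2, 66, 58, 4, 15, 25, 5]
Pass 1: [2, 58, 4, 15, 25, 5, 66] (5 swaps)

After 1 pass: [2, 58, 4, 15, 25, 5, 66]


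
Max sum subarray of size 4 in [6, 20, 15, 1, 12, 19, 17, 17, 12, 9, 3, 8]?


[0:4]: 42
[1:5]: 48
[2:6]: 47
[3:7]: 49
[4:8]: 65
[5:9]: 65
[6:10]: 55
[7:11]: 41
[8:12]: 32

Max: 65 at [4:8]


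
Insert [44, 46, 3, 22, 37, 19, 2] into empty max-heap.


Insert 44: [44]
Insert 46: [46, 44]
Insert 3: [46, 44, 3]
Insert 22: [46, 44, 3, 22]
Insert 37: [46, 44, 3, 22, 37]
Insert 19: [46, 44, 19, 22, 37, 3]
Insert 2: [46, 44, 19, 22, 37, 3, 2]

Final heap: [46, 44, 19, 22, 37, 3, 2]


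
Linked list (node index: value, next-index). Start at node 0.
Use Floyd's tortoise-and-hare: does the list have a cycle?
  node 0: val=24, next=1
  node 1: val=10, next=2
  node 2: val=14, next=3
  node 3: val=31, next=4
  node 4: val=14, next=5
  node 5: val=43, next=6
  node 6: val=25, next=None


Floyd's tortoise (slow, +1) and hare (fast, +2):
  init: slow=0, fast=0
  step 1: slow=1, fast=2
  step 2: slow=2, fast=4
  step 3: slow=3, fast=6
  step 4: fast -> None, no cycle

Cycle: no


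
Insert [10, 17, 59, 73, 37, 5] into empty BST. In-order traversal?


Insert 10: root
Insert 17: R from 10
Insert 59: R from 10 -> R from 17
Insert 73: R from 10 -> R from 17 -> R from 59
Insert 37: R from 10 -> R from 17 -> L from 59
Insert 5: L from 10

In-order: [5, 10, 17, 37, 59, 73]


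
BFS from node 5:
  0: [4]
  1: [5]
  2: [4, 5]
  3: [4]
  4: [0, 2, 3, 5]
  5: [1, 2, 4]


Visit 5, enqueue [1, 2, 4]
Visit 1, enqueue []
Visit 2, enqueue []
Visit 4, enqueue [0, 3]
Visit 0, enqueue []
Visit 3, enqueue []

BFS order: [5, 1, 2, 4, 0, 3]


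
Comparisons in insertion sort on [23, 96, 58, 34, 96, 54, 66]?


Algorithm: insertion sort
Input: [23, 96, 58, 34, 96, 54, 66]
Sorted: [23, 34, 54, 58, 66, 96, 96]

14


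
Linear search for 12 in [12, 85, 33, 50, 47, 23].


i=0: 12==12 found!

Found at 0, 1 comps


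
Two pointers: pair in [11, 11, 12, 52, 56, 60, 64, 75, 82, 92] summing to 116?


lo=0(11)+hi=9(92)=103
lo=1(11)+hi=9(92)=103
lo=2(12)+hi=9(92)=104
lo=3(52)+hi=9(92)=144
lo=3(52)+hi=8(82)=134
lo=3(52)+hi=7(75)=127
lo=3(52)+hi=6(64)=116

Yes: 52+64=116


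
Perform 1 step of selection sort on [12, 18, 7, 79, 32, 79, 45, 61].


Initial: [12, 18, 7, 79, 32, 79, 45, 61]
Step 1: min=7 at 2
  Swap: [7, 18, 12, 79, 32, 79, 45, 61]

After 1 step: [7, 18, 12, 79, 32, 79, 45, 61]


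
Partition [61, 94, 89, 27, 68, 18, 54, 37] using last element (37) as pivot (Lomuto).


Pivot: 37
  27 <= 37: swap -> [27, 94, 89, 61, 68, 18, 54, 37]
  18 <= 37: swap -> [27, 18, 89, 61, 68, 94, 54, 37]
Place pivot at 2: [27, 18, 37, 61, 68, 94, 54, 89]

Partitioned: [27, 18, 37, 61, 68, 94, 54, 89]


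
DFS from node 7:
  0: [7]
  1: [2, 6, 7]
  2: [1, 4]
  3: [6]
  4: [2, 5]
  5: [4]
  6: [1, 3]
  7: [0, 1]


Visit 7, push [1, 0]
Visit 0, push []
Visit 1, push [6, 2]
Visit 2, push [4]
Visit 4, push [5]
Visit 5, push []
Visit 6, push [3]
Visit 3, push []

DFS order: [7, 0, 1, 2, 4, 5, 6, 3]


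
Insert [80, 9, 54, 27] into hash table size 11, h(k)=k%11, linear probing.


Insert 80: h=3 -> slot 3
Insert 9: h=9 -> slot 9
Insert 54: h=10 -> slot 10
Insert 27: h=5 -> slot 5

Table: [None, None, None, 80, None, 27, None, None, None, 9, 54]


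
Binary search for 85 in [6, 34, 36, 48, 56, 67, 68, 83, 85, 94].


Step 1: lo=0, hi=9, mid=4, val=56
Step 2: lo=5, hi=9, mid=7, val=83
Step 3: lo=8, hi=9, mid=8, val=85

Found at index 8


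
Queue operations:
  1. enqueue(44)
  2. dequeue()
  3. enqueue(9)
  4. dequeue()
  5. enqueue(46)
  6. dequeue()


enqueue(44) -> [44]
dequeue()->44, []
enqueue(9) -> [9]
dequeue()->9, []
enqueue(46) -> [46]
dequeue()->46, []

Final queue: []


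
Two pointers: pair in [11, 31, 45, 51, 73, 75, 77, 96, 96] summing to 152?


lo=0(11)+hi=8(96)=107
lo=1(31)+hi=8(96)=127
lo=2(45)+hi=8(96)=141
lo=3(51)+hi=8(96)=147
lo=4(73)+hi=8(96)=169
lo=4(73)+hi=7(96)=169
lo=4(73)+hi=6(77)=150
lo=5(75)+hi=6(77)=152

Yes: 75+77=152


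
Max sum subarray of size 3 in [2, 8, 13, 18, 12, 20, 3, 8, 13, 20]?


[0:3]: 23
[1:4]: 39
[2:5]: 43
[3:6]: 50
[4:7]: 35
[5:8]: 31
[6:9]: 24
[7:10]: 41

Max: 50 at [3:6]


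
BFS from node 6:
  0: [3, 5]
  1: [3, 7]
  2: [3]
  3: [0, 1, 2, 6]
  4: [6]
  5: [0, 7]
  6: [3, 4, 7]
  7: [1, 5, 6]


Visit 6, enqueue [3, 4, 7]
Visit 3, enqueue [0, 1, 2]
Visit 4, enqueue []
Visit 7, enqueue [5]
Visit 0, enqueue []
Visit 1, enqueue []
Visit 2, enqueue []
Visit 5, enqueue []

BFS order: [6, 3, 4, 7, 0, 1, 2, 5]


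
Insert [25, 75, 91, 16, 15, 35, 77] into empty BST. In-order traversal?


Insert 25: root
Insert 75: R from 25
Insert 91: R from 25 -> R from 75
Insert 16: L from 25
Insert 15: L from 25 -> L from 16
Insert 35: R from 25 -> L from 75
Insert 77: R from 25 -> R from 75 -> L from 91

In-order: [15, 16, 25, 35, 75, 77, 91]


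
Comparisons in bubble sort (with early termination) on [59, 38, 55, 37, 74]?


Algorithm: bubble sort (with early termination)
Input: [59, 38, 55, 37, 74]
Sorted: [37, 38, 55, 59, 74]

10


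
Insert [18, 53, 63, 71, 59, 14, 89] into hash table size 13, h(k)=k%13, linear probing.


Insert 18: h=5 -> slot 5
Insert 53: h=1 -> slot 1
Insert 63: h=11 -> slot 11
Insert 71: h=6 -> slot 6
Insert 59: h=7 -> slot 7
Insert 14: h=1, 1 probes -> slot 2
Insert 89: h=11, 1 probes -> slot 12

Table: [None, 53, 14, None, None, 18, 71, 59, None, None, None, 63, 89]


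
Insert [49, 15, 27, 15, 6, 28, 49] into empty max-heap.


Insert 49: [49]
Insert 15: [49, 15]
Insert 27: [49, 15, 27]
Insert 15: [49, 15, 27, 15]
Insert 6: [49, 15, 27, 15, 6]
Insert 28: [49, 15, 28, 15, 6, 27]
Insert 49: [49, 15, 49, 15, 6, 27, 28]

Final heap: [49, 15, 49, 15, 6, 27, 28]


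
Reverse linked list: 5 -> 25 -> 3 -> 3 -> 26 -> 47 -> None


Step 1: curr=5, set curr.next=prev(None) | reversed so far: 5
Step 2: curr=25, set curr.next=prev(5) | reversed so far: 25 -> 5
Step 3: curr=3, set curr.next=prev(25) | reversed so far: 3 -> 25 -> 5
Step 4: curr=3, set curr.next=prev(3) | reversed so far: 3 -> 3 -> 25 -> 5
Step 5: curr=26, set curr.next=prev(3) | reversed so far: 26 -> 3 -> 3 -> 25 -> 5
Step 6: curr=47, set curr.next=prev(26) | reversed so far: 47 -> 26 -> 3 -> 3 -> 25 -> 5

47 -> 26 -> 3 -> 3 -> 25 -> 5 -> None


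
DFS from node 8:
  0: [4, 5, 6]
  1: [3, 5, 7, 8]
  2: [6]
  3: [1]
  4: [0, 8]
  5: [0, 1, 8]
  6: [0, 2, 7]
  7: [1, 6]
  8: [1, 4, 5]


Visit 8, push [5, 4, 1]
Visit 1, push [7, 5, 3]
Visit 3, push []
Visit 5, push [0]
Visit 0, push [6, 4]
Visit 4, push []
Visit 6, push [7, 2]
Visit 2, push []
Visit 7, push []

DFS order: [8, 1, 3, 5, 0, 4, 6, 2, 7]


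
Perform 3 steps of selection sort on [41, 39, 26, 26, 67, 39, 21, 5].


Initial: [41, 39, 26, 26, 67, 39, 21, 5]
Step 1: min=5 at 7
  Swap: [5, 39, 26, 26, 67, 39, 21, 41]
Step 2: min=21 at 6
  Swap: [5, 21, 26, 26, 67, 39, 39, 41]
Step 3: min=26 at 2
  Swap: [5, 21, 26, 26, 67, 39, 39, 41]

After 3 steps: [5, 21, 26, 26, 67, 39, 39, 41]


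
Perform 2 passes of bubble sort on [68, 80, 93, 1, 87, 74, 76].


Initial: [68, 80, 93, 1, 87, 74, 76]
Pass 1: [68, 80, 1, 87, 74, 76, 93] (4 swaps)
Pass 2: [68, 1, 80, 74, 76, 87, 93] (3 swaps)

After 2 passes: [68, 1, 80, 74, 76, 87, 93]


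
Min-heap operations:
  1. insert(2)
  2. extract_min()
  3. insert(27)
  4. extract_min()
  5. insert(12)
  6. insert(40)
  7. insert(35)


insert(2) -> [2]
extract_min()->2, []
insert(27) -> [27]
extract_min()->27, []
insert(12) -> [12]
insert(40) -> [12, 40]
insert(35) -> [12, 40, 35]

Final heap: [12, 40, 35]


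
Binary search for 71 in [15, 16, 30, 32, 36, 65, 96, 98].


Step 1: lo=0, hi=7, mid=3, val=32
Step 2: lo=4, hi=7, mid=5, val=65
Step 3: lo=6, hi=7, mid=6, val=96

Not found


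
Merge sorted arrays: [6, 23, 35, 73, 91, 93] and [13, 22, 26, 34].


Take 6 from A
Take 13 from B
Take 22 from B
Take 23 from A
Take 26 from B
Take 34 from B

Merged: [6, 13, 22, 23, 26, 34, 35, 73, 91, 93]


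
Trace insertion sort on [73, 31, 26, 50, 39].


Initial: [73, 31, 26, 50, 39]
Insert 31: [31, 73, 26, 50, 39]
Insert 26: [26, 31, 73, 50, 39]
Insert 50: [26, 31, 50, 73, 39]
Insert 39: [26, 31, 39, 50, 73]

Sorted: [26, 31, 39, 50, 73]


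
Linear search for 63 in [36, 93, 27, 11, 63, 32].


i=0: 36!=63
i=1: 93!=63
i=2: 27!=63
i=3: 11!=63
i=4: 63==63 found!

Found at 4, 5 comps


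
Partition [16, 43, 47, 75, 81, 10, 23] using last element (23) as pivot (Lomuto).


Pivot: 23
  16 <= 23: advance i (no swap)
  10 <= 23: swap -> [16, 10, 47, 75, 81, 43, 23]
Place pivot at 2: [16, 10, 23, 75, 81, 43, 47]

Partitioned: [16, 10, 23, 75, 81, 43, 47]


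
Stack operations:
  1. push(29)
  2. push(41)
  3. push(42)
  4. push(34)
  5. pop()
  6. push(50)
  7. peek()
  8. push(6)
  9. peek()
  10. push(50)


push(29) -> [29]
push(41) -> [29, 41]
push(42) -> [29, 41, 42]
push(34) -> [29, 41, 42, 34]
pop()->34, [29, 41, 42]
push(50) -> [29, 41, 42, 50]
peek()->50
push(6) -> [29, 41, 42, 50, 6]
peek()->6
push(50) -> [29, 41, 42, 50, 6, 50]

Final stack: [29, 41, 42, 50, 6, 50]


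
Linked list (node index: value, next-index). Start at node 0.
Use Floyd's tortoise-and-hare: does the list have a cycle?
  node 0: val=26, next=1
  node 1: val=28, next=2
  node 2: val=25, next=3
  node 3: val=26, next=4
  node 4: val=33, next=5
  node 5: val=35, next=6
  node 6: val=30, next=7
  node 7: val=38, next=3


Floyd's tortoise (slow, +1) and hare (fast, +2):
  init: slow=0, fast=0
  step 1: slow=1, fast=2
  step 2: slow=2, fast=4
  step 3: slow=3, fast=6
  step 4: slow=4, fast=3
  step 5: slow=5, fast=5
  slow == fast at node 5: cycle detected

Cycle: yes


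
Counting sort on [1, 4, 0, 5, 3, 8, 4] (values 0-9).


Input: [1, 4, 0, 5, 3, 8, 4]
Counts: [1, 1, 0, 1, 2, 1, 0, 0, 1, 0]

Sorted: [0, 1, 3, 4, 4, 5, 8]


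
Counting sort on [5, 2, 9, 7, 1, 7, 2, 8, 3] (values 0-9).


Input: [5, 2, 9, 7, 1, 7, 2, 8, 3]
Counts: [0, 1, 2, 1, 0, 1, 0, 2, 1, 1]

Sorted: [1, 2, 2, 3, 5, 7, 7, 8, 9]


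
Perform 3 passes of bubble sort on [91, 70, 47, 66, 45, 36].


Initial: [91, 70, 47, 66, 45, 36]
Pass 1: [70, 47, 66, 45, 36, 91] (5 swaps)
Pass 2: [47, 66, 45, 36, 70, 91] (4 swaps)
Pass 3: [47, 45, 36, 66, 70, 91] (2 swaps)

After 3 passes: [47, 45, 36, 66, 70, 91]


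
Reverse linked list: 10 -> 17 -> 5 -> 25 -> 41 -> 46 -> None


Step 1: curr=10, set curr.next=prev(None) | reversed so far: 10
Step 2: curr=17, set curr.next=prev(10) | reversed so far: 17 -> 10
Step 3: curr=5, set curr.next=prev(17) | reversed so far: 5 -> 17 -> 10
Step 4: curr=25, set curr.next=prev(5) | reversed so far: 25 -> 5 -> 17 -> 10
Step 5: curr=41, set curr.next=prev(25) | reversed so far: 41 -> 25 -> 5 -> 17 -> 10
Step 6: curr=46, set curr.next=prev(41) | reversed so far: 46 -> 41 -> 25 -> 5 -> 17 -> 10

46 -> 41 -> 25 -> 5 -> 17 -> 10 -> None


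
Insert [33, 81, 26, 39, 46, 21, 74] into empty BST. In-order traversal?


Insert 33: root
Insert 81: R from 33
Insert 26: L from 33
Insert 39: R from 33 -> L from 81
Insert 46: R from 33 -> L from 81 -> R from 39
Insert 21: L from 33 -> L from 26
Insert 74: R from 33 -> L from 81 -> R from 39 -> R from 46

In-order: [21, 26, 33, 39, 46, 74, 81]
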